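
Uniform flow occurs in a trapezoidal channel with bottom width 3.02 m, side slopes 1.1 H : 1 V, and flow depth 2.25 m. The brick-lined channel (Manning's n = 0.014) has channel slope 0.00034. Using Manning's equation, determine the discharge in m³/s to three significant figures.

A = (b + z·y)·y = (3.02 + 1.1×2.25)×2.25 = 12.36 m²
P = b + 2y√(1+z²) = 3.02 + 2×2.25×√(1+1.1²) = 9.710 m
R = A/P = 12.36/9.710 = 1.273 m
Q = (1/n)·A·R^(2/3)·S^(1/2) = (1/0.014) × 12.36 × 1.273^(2/3) × 0.00034^(1/2) = 19.13 m³/s

19.1 m³/s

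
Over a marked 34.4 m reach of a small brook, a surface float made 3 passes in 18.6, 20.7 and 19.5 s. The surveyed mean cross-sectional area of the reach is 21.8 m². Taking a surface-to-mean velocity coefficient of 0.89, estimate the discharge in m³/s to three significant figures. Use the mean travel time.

t̄ = (18.6 + 20.7 + 19.5) / 3 = 19.6 s
v_surface = L / t̄ = 34.4 / 19.6 = 1.755 m/s
v_mean = 0.89 × 1.755 = 1.562 m/s
Q = A × v_mean = 21.8 × 1.562 = 34.05 m³/s

34.1 m³/s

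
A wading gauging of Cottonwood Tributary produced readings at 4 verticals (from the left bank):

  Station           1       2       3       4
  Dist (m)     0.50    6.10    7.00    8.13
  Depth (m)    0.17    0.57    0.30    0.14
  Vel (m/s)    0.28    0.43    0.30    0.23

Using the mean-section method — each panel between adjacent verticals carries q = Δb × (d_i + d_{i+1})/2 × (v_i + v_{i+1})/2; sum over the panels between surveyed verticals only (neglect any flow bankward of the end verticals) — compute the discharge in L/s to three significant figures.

Panel 1-2: Δb = 5.6 m, d̄ = (0.17+0.57)/2 = 0.37, v̄ = (0.28+0.43)/2 = 0.355 → q = 5.6×0.37×0.355 = 0.7356 m³/s
Panel 2-3: Δb = 0.9 m, d̄ = (0.57+0.30)/2 = 0.435, v̄ = (0.43+0.30)/2 = 0.365 → q = 0.9×0.435×0.365 = 0.1429 m³/s
Panel 3-4: Δb = 1.13 m, d̄ = (0.30+0.14)/2 = 0.22, v̄ = (0.30+0.23)/2 = 0.265 → q = 1.13×0.22×0.265 = 0.06588 m³/s
Q = Σ q = 0.9443 m³/s
= 0.9443 × 1000 = 944.3 L/s

944 L/s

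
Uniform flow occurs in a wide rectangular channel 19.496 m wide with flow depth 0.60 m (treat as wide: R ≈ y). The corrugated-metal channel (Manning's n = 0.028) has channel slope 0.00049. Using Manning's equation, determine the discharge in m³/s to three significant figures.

A = b·y = 19.496 × 0.60 = 11.70 m²
Wide channel: R ≈ y = 0.60 m
Q = (1/n)·A·R^(2/3)·S^(1/2) = (1/0.028) × 11.70 × 0.6000^(2/3) × 0.00049^(1/2) = 6.579 m³/s

6.58 m³/s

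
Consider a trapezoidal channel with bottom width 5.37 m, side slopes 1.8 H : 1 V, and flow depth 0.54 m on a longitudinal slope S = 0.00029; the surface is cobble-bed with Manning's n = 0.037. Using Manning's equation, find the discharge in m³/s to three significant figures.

0.927 m³/s

A = (b + z·y)·y = (5.37 + 1.8×0.54)×0.54 = 3.425 m²
P = b + 2y√(1+z²) = 5.37 + 2×0.54×√(1+1.8²) = 7.594 m
R = A/P = 3.425/7.594 = 0.4510 m
Q = (1/n)·A·R^(2/3)·S^(1/2) = (1/0.037) × 3.425 × 0.4510^(2/3) × 0.00029^(1/2) = 0.9269 m³/s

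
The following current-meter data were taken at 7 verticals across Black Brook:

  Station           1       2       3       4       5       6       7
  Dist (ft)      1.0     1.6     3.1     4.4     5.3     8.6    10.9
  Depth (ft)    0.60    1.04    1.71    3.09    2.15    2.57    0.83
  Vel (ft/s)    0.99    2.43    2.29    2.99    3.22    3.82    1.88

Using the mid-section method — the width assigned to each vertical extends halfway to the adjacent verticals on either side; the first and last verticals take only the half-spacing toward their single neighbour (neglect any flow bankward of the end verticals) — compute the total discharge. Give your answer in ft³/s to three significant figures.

62.3 ft³/s

w_1 = (1.6 − 1.0)/2 = 0.3 ft; q_1 = 0.99 × 0.60 × 0.3 = 0.1782 ft³/s
w_2 = (3.1 − 1.0)/2 = 1.05 ft; q_2 = 2.43 × 1.04 × 1.05 = 2.654 ft³/s
w_3 = (4.4 − 1.6)/2 = 1.4 ft; q_3 = 2.29 × 1.71 × 1.4 = 5.482 ft³/s
w_4 = (5.3 − 3.1)/2 = 1.1 ft; q_4 = 2.99 × 3.09 × 1.1 = 10.16 ft³/s
w_5 = (8.6 − 4.4)/2 = 2.1 ft; q_5 = 3.22 × 2.15 × 2.1 = 14.54 ft³/s
w_6 = (10.9 − 5.3)/2 = 2.8 ft; q_6 = 3.82 × 2.57 × 2.8 = 27.49 ft³/s
w_7 = (10.9 − 8.6)/2 = 1.15 ft; q_7 = 1.88 × 0.83 × 1.15 = 1.794 ft³/s
Q = Σ qᵢ = 62.30 ft³/s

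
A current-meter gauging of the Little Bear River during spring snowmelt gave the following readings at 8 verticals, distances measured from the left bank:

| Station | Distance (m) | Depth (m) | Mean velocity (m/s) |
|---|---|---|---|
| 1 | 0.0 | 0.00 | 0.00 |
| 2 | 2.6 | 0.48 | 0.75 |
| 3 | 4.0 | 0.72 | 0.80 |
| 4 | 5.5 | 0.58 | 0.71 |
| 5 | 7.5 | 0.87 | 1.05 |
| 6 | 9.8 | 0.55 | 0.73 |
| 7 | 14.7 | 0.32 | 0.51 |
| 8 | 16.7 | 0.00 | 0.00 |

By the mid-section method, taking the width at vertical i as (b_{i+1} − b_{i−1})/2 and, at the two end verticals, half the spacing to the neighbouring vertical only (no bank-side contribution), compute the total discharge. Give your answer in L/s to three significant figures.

w_2 = (4.0 − 0.0)/2 = 2 m; q_2 = 0.75 × 0.48 × 2 = 0.7200 m³/s
w_3 = (5.5 − 2.6)/2 = 1.45 m; q_3 = 0.80 × 0.72 × 1.45 = 0.8352 m³/s
w_4 = (7.5 − 4.0)/2 = 1.75 m; q_4 = 0.71 × 0.58 × 1.75 = 0.7207 m³/s
w_5 = (9.8 − 5.5)/2 = 2.15 m; q_5 = 1.05 × 0.87 × 2.15 = 1.964 m³/s
w_6 = (14.7 − 7.5)/2 = 3.6 m; q_6 = 0.73 × 0.55 × 3.6 = 1.445 m³/s
w_7 = (16.7 − 9.8)/2 = 3.45 m; q_7 = 0.51 × 0.32 × 3.45 = 0.5630 m³/s
Stations 1, 8 contribute zero (depth or velocity is 0).
Q = Σ qᵢ = 6.248 m³/s
= 6.248 × 1000 = 6248 L/s

6250 L/s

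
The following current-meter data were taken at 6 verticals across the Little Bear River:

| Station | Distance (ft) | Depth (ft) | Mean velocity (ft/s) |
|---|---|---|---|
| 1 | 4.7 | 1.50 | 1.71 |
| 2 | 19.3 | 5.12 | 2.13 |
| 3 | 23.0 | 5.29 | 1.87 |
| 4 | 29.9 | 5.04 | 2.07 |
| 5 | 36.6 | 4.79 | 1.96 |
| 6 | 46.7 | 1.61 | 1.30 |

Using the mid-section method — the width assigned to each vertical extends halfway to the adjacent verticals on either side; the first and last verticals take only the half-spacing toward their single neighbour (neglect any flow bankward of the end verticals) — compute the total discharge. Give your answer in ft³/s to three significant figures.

w_1 = (19.3 − 4.7)/2 = 7.3 ft; q_1 = 1.71 × 1.50 × 7.3 = 18.72 ft³/s
w_2 = (23.0 − 4.7)/2 = 9.15 ft; q_2 = 2.13 × 5.12 × 9.15 = 99.79 ft³/s
w_3 = (29.9 − 19.3)/2 = 5.3 ft; q_3 = 1.87 × 5.29 × 5.3 = 52.43 ft³/s
w_4 = (36.6 − 23.0)/2 = 6.8 ft; q_4 = 2.07 × 5.04 × 6.8 = 70.94 ft³/s
w_5 = (46.7 − 29.9)/2 = 8.4 ft; q_5 = 1.96 × 4.79 × 8.4 = 78.86 ft³/s
w_6 = (46.7 − 36.6)/2 = 5.05 ft; q_6 = 1.30 × 1.61 × 5.05 = 10.57 ft³/s
Q = Σ qᵢ = 331.3 ft³/s

331 ft³/s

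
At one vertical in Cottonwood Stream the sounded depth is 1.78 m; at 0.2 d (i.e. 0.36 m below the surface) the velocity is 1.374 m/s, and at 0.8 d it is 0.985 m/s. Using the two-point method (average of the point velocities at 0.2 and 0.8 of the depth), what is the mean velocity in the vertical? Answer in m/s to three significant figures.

v̄ = (1.374 + 0.985) / 2 = 1.180 m/s

1.18 m/s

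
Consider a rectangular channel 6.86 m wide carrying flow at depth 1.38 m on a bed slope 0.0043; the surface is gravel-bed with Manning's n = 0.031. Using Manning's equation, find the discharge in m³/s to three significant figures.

A = b·y = 6.86 × 1.38 = 9.467 m²
P = b + 2y = 6.86 + 2×1.38 = 9.620 m
R = A/P = 9.467/9.620 = 0.9841 m
Q = (1/n)·A·R^(2/3)·S^(1/2) = (1/0.031) × 9.467 × 0.9841^(2/3) × 0.0043^(1/2) = 19.81 m³/s

19.8 m³/s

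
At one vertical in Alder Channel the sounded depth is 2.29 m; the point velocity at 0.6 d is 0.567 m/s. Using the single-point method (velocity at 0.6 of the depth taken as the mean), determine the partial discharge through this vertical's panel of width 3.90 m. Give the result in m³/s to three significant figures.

5.06 m³/s

v̄ = v₀.₆ = 0.567 m/s
q = v̄ × d × w = 0.5670 × 2.29 × 3.90 = 5.064 m³/s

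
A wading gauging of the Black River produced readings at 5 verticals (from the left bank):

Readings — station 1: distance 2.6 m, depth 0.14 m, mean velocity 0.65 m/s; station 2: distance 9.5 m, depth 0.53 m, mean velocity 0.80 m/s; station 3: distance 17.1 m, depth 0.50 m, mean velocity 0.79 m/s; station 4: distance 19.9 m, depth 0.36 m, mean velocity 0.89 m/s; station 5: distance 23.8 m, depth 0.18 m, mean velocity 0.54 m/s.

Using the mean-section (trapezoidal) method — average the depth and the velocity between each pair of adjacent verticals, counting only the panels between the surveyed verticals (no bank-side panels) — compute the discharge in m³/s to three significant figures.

6.55 m³/s

Panel 1-2: Δb = 6.9 m, d̄ = (0.14+0.53)/2 = 0.335, v̄ = (0.65+0.80)/2 = 0.725 → q = 6.9×0.335×0.725 = 1.676 m³/s
Panel 2-3: Δb = 7.6 m, d̄ = (0.53+0.50)/2 = 0.515, v̄ = (0.80+0.79)/2 = 0.795 → q = 7.6×0.515×0.795 = 3.112 m³/s
Panel 3-4: Δb = 2.8 m, d̄ = (0.50+0.36)/2 = 0.43, v̄ = (0.79+0.89)/2 = 0.84 → q = 2.8×0.43×0.84 = 1.011 m³/s
Panel 4-5: Δb = 3.9 m, d̄ = (0.36+0.18)/2 = 0.27, v̄ = (0.89+0.54)/2 = 0.715 → q = 3.9×0.27×0.715 = 0.7529 m³/s
Q = Σ q = 6.552 m³/s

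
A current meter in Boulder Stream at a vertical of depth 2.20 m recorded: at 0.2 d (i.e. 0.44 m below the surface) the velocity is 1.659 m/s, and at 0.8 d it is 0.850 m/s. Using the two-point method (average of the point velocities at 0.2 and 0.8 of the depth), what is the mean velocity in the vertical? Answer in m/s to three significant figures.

v̄ = (1.659 + 0.850) / 2 = 1.255 m/s

1.25 m/s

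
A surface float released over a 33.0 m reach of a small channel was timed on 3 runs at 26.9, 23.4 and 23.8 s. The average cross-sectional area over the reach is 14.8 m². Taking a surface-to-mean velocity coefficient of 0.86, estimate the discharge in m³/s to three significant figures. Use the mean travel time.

t̄ = (26.9 + 23.4 + 23.8) / 3 = 24.7 s
v_surface = L / t̄ = 33.0 / 24.7 = 1.336 m/s
v_mean = 0.86 × 1.336 = 1.149 m/s
Q = A × v_mean = 14.8 × 1.149 = 17.01 m³/s

17.0 m³/s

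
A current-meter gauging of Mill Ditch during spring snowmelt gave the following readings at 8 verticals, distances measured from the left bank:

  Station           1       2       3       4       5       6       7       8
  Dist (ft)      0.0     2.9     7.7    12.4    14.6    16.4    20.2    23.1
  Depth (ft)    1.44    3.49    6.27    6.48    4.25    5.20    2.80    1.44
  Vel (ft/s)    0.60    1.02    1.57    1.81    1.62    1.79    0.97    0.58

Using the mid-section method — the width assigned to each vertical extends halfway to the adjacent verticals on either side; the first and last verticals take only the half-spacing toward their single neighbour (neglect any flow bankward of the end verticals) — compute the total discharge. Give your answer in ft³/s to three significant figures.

152 ft³/s

w_1 = (2.9 − 0.0)/2 = 1.45 ft; q_1 = 0.60 × 1.44 × 1.45 = 1.253 ft³/s
w_2 = (7.7 − 0.0)/2 = 3.85 ft; q_2 = 1.02 × 3.49 × 3.85 = 13.71 ft³/s
w_3 = (12.4 − 2.9)/2 = 4.75 ft; q_3 = 1.57 × 6.27 × 4.75 = 46.76 ft³/s
w_4 = (14.6 − 7.7)/2 = 3.45 ft; q_4 = 1.81 × 6.48 × 3.45 = 40.46 ft³/s
w_5 = (16.4 − 12.4)/2 = 2 ft; q_5 = 1.62 × 4.25 × 2 = 13.77 ft³/s
w_6 = (20.2 − 14.6)/2 = 2.8 ft; q_6 = 1.79 × 5.20 × 2.8 = 26.06 ft³/s
w_7 = (23.1 − 16.4)/2 = 3.35 ft; q_7 = 0.97 × 2.80 × 3.35 = 9.099 ft³/s
w_8 = (23.1 − 20.2)/2 = 1.45 ft; q_8 = 0.58 × 1.44 × 1.45 = 1.211 ft³/s
Q = Σ qᵢ = 152.3 ft³/s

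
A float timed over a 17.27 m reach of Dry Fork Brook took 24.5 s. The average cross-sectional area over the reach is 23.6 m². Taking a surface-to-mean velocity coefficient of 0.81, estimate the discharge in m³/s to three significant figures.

13.5 m³/s

v_surface = L / t̄ = 17.27 / 24.5 = 0.7049 m/s
v_mean = 0.81 × 0.7049 = 0.5710 m/s
Q = A × v_mean = 23.6 × 0.5710 = 13.47 m³/s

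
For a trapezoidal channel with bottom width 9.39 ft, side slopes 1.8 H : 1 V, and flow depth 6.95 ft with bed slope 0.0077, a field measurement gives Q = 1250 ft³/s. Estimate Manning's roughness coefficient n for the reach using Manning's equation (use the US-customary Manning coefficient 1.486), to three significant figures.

0.0400

A = (b + z·y)·y = (9.39 + 1.8×6.95)×6.95 = 152.2 ft²
P = b + 2y√(1+z²) = 9.39 + 2×6.95×√(1+1.8²) = 38.01 ft
R = A/P = 152.2/38.01 = 4.004 ft
n = (1.486/Q)·A·R^(2/3)·S^(1/2) = (1.486/1250) × 152.2 × 2.522 × 0.08775 = 0.04004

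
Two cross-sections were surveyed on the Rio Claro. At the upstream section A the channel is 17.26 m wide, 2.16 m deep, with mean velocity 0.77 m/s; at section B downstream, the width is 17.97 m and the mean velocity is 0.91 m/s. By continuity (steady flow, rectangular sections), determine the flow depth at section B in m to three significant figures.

1.76 m

Q = A₁V₁ = (17.26×2.16) × 0.77 = 28.71 m³/s
d₂ = Q/(b₂ V₂) = 28.71/(17.97×0.91) = 1.755 m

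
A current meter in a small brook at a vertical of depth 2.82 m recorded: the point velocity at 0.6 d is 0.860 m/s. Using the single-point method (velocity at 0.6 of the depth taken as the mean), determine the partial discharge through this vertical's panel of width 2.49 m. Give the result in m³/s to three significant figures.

6.04 m³/s

v̄ = v₀.₆ = 0.860 m/s
q = v̄ × d × w = 0.8600 × 2.82 × 2.49 = 6.039 m³/s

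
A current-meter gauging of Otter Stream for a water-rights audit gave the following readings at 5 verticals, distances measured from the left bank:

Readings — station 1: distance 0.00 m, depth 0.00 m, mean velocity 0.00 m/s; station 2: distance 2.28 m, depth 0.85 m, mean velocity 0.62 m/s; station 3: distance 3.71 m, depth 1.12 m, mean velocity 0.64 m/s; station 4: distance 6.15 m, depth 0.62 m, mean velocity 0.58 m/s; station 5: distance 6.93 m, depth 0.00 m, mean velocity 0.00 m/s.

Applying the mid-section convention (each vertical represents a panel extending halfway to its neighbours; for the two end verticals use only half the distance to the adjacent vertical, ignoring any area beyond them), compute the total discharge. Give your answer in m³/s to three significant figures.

w_2 = (3.71 − 0.00)/2 = 1.855 m; q_2 = 0.62 × 0.85 × 1.855 = 0.9776 m³/s
w_3 = (6.15 − 2.28)/2 = 1.935 m; q_3 = 0.64 × 1.12 × 1.935 = 1.387 m³/s
w_4 = (6.93 − 3.71)/2 = 1.61 m; q_4 = 0.58 × 0.62 × 1.61 = 0.5790 m³/s
Stations 1, 5 contribute zero (depth or velocity is 0).
Q = Σ qᵢ = 2.944 m³/s

2.94 m³/s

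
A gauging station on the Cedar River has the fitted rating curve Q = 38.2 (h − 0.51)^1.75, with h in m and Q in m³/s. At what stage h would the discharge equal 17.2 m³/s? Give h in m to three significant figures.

h − h₀ = (Q/C)^(1/b) = (17.2/38.2)^(1/1.75) = 0.6338 m
h = 0.51 + 0.6338 = 1.144 m

1.14 m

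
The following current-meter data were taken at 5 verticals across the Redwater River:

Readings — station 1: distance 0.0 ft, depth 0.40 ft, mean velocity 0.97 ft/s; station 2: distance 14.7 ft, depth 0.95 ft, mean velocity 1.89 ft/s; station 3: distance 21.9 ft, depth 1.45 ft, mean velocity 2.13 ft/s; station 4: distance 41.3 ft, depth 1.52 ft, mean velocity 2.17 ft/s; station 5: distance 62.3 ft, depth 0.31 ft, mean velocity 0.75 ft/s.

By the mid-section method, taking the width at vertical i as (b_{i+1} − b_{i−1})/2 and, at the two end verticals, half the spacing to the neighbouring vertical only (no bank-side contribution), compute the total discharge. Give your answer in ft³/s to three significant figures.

w_1 = (14.7 − 0.0)/2 = 7.35 ft; q_1 = 0.97 × 0.40 × 7.35 = 2.852 ft³/s
w_2 = (21.9 − 0.0)/2 = 10.95 ft; q_2 = 1.89 × 0.95 × 10.95 = 19.66 ft³/s
w_3 = (41.3 − 14.7)/2 = 13.3 ft; q_3 = 2.13 × 1.45 × 13.3 = 41.08 ft³/s
w_4 = (62.3 − 21.9)/2 = 20.2 ft; q_4 = 2.17 × 1.52 × 20.2 = 66.63 ft³/s
w_5 = (62.3 − 41.3)/2 = 10.5 ft; q_5 = 0.75 × 0.31 × 10.5 = 2.441 ft³/s
Q = Σ qᵢ = 132.7 ft³/s

133 ft³/s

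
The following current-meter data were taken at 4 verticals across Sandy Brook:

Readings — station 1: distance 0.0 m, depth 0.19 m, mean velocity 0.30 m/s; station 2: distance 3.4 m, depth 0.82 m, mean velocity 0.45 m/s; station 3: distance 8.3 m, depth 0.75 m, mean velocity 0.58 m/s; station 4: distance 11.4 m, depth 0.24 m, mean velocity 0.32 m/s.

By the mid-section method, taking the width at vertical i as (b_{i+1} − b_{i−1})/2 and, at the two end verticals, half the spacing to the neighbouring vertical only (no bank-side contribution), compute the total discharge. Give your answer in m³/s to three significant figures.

w_1 = (3.4 − 0.0)/2 = 1.7 m; q_1 = 0.30 × 0.19 × 1.7 = 0.09690 m³/s
w_2 = (8.3 − 0.0)/2 = 4.15 m; q_2 = 0.45 × 0.82 × 4.15 = 1.531 m³/s
w_3 = (11.4 − 3.4)/2 = 4 m; q_3 = 0.58 × 0.75 × 4 = 1.740 m³/s
w_4 = (11.4 − 8.3)/2 = 1.55 m; q_4 = 0.32 × 0.24 × 1.55 = 0.1190 m³/s
Q = Σ qᵢ = 3.487 m³/s

3.49 m³/s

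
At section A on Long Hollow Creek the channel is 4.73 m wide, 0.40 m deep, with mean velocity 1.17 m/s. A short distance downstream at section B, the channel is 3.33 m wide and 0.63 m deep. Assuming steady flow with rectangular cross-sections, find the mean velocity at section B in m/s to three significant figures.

Q = A₁V₁ = (4.73×0.40) × 1.17 = 2.214 m³/s
A₂ = 3.33 × 0.63 = 2.098 m²
V₂ = Q/A₂ = 2.214/2.098 = 1.055 m/s

1.06 m/s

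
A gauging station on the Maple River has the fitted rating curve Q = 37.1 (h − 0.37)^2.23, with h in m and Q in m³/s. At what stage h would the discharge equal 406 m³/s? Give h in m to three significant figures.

3.29 m

h − h₀ = (Q/C)^(1/b) = (406/37.1)^(1/2.23) = 2.924 m
h = 0.37 + 2.924 = 3.294 m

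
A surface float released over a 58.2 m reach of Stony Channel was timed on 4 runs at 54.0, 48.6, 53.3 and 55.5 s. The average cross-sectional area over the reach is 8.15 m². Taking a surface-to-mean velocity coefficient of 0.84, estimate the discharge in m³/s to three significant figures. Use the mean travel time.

t̄ = (54.0 + 48.6 + 53.3 + 55.5) / 4 = 52.85 s
v_surface = L / t̄ = 58.2 / 52.85 = 1.101 m/s
v_mean = 0.84 × 1.101 = 0.9250 m/s
Q = A × v_mean = 8.15 × 0.9250 = 7.539 m³/s

7.54 m³/s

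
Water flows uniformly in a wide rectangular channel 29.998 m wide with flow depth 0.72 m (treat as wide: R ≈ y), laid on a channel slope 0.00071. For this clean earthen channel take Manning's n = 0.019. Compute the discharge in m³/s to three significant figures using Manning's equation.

24.3 m³/s

A = b·y = 29.998 × 0.72 = 21.60 m²
Wide channel: R ≈ y = 0.72 m
Q = (1/n)·A·R^(2/3)·S^(1/2) = (1/0.019) × 21.60 × 0.7200^(2/3) × 0.00071^(1/2) = 24.33 m³/s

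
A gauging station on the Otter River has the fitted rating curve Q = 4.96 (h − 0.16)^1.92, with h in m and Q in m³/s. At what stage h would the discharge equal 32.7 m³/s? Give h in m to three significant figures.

h − h₀ = (Q/C)^(1/b) = (32.7/4.96)^(1/1.92) = 2.671 m
h = 0.16 + 2.671 = 2.831 m

2.83 m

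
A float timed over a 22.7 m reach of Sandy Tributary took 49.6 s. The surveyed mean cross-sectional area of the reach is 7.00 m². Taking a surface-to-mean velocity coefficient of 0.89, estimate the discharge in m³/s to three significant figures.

2.85 m³/s

v_surface = L / t̄ = 22.7 / 49.6 = 0.4577 m/s
v_mean = 0.89 × 0.4577 = 0.4073 m/s
Q = A × v_mean = 7.00 × 0.4073 = 2.851 m³/s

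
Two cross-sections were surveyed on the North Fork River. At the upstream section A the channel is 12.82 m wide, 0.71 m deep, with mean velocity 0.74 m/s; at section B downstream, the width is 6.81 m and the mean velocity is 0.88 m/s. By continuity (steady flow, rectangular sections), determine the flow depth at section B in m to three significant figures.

1.12 m

Q = A₁V₁ = (12.82×0.71) × 0.74 = 6.736 m³/s
d₂ = Q/(b₂ V₂) = 6.736/(6.81×0.88) = 1.124 m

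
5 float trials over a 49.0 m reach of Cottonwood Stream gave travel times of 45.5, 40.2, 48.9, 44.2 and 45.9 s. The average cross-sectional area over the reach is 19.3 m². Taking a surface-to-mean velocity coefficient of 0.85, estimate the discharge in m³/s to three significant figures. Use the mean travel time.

17.9 m³/s

t̄ = (45.5 + 40.2 + 48.9 + 44.2 + 45.9) / 5 = 44.94 s
v_surface = L / t̄ = 49.0 / 44.94 = 1.090 m/s
v_mean = 0.85 × 1.090 = 0.9268 m/s
Q = A × v_mean = 19.3 × 0.9268 = 17.89 m³/s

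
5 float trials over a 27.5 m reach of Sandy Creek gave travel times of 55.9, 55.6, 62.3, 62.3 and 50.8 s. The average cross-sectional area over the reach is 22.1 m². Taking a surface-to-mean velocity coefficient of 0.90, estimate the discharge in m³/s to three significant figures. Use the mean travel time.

t̄ = (55.9 + 55.6 + 62.3 + 62.3 + 50.8) / 5 = 57.38 s
v_surface = L / t̄ = 27.5 / 57.38 = 0.4793 m/s
v_mean = 0.90 × 0.4793 = 0.4313 m/s
Q = A × v_mean = 22.1 × 0.4313 = 9.533 m³/s

9.53 m³/s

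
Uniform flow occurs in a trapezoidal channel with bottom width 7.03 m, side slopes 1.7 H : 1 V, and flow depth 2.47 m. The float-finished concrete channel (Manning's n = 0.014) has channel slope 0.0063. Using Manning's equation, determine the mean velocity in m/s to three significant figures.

A = (b + z·y)·y = (7.03 + 1.7×2.47)×2.47 = 27.74 m²
P = b + 2y√(1+z²) = 7.03 + 2×2.47×√(1+1.7²) = 16.77 m
R = A/P = 27.74/16.77 = 1.654 m
Q = (1/n)·A·R^(2/3)·S^(1/2) = (1/0.014) × 27.74 × 1.654^(2/3) × 0.0063^(1/2) = 219.9 m³/s
V = Q/A = 219.9/27.74 = 7.928 m/s

7.93 m/s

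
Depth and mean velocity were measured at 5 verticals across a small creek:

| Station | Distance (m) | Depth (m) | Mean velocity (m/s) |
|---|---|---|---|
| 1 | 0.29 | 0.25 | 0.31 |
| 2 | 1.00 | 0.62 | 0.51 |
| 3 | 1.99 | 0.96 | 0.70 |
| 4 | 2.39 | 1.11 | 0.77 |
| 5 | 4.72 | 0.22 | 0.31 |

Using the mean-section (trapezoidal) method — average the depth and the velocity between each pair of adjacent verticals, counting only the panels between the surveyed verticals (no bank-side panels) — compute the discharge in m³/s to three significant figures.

1.74 m³/s

Panel 1-2: Δb = 0.71 m, d̄ = (0.25+0.62)/2 = 0.435, v̄ = (0.31+0.51)/2 = 0.41 → q = 0.71×0.435×0.41 = 0.1266 m³/s
Panel 2-3: Δb = 0.99 m, d̄ = (0.62+0.96)/2 = 0.79, v̄ = (0.51+0.70)/2 = 0.605 → q = 0.99×0.79×0.605 = 0.4732 m³/s
Panel 3-4: Δb = 0.4 m, d̄ = (0.96+1.11)/2 = 1.035, v̄ = (0.70+0.77)/2 = 0.735 → q = 0.4×1.035×0.735 = 0.3043 m³/s
Panel 4-5: Δb = 2.33 m, d̄ = (1.11+0.22)/2 = 0.665, v̄ = (0.77+0.31)/2 = 0.54 → q = 2.33×0.665×0.54 = 0.8367 m³/s
Q = Σ q = 1.741 m³/s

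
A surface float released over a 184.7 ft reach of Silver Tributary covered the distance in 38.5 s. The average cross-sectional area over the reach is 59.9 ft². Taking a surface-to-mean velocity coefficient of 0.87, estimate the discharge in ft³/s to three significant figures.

v_surface = L / t̄ = 184.7 / 38.5 = 4.797 ft/s
v_mean = 0.87 × 4.797 = 4.174 ft/s
Q = A × v_mean = 59.9 × 4.174 = 250.0 ft³/s

250 ft³/s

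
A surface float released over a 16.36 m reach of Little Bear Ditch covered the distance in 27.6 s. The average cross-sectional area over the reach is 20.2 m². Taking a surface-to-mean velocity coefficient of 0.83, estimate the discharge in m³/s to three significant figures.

9.94 m³/s

v_surface = L / t̄ = 16.36 / 27.6 = 0.5928 m/s
v_mean = 0.83 × 0.5928 = 0.4920 m/s
Q = A × v_mean = 20.2 × 0.4920 = 9.938 m³/s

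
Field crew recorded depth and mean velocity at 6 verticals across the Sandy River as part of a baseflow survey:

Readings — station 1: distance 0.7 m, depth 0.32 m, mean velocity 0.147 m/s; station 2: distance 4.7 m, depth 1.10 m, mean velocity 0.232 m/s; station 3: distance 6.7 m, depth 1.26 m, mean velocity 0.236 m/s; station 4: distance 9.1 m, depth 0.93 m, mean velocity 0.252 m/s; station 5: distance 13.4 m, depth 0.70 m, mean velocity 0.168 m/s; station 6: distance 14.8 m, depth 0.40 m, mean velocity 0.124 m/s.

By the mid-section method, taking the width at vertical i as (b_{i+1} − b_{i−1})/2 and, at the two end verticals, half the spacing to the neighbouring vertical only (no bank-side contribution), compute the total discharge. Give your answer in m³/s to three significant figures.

w_1 = (4.7 − 0.7)/2 = 2 m; q_1 = 0.147 × 0.32 × 2 = 0.09408 m³/s
w_2 = (6.7 − 0.7)/2 = 3 m; q_2 = 0.232 × 1.10 × 3 = 0.7656 m³/s
w_3 = (9.1 − 4.7)/2 = 2.2 m; q_3 = 0.236 × 1.26 × 2.2 = 0.6542 m³/s
w_4 = (13.4 − 6.7)/2 = 3.35 m; q_4 = 0.252 × 0.93 × 3.35 = 0.7851 m³/s
w_5 = (14.8 − 9.1)/2 = 2.85 m; q_5 = 0.168 × 0.70 × 2.85 = 0.3352 m³/s
w_6 = (14.8 − 13.4)/2 = 0.7 m; q_6 = 0.124 × 0.40 × 0.7 = 0.03472 m³/s
Q = Σ qᵢ = 2.669 m³/s

2.67 m³/s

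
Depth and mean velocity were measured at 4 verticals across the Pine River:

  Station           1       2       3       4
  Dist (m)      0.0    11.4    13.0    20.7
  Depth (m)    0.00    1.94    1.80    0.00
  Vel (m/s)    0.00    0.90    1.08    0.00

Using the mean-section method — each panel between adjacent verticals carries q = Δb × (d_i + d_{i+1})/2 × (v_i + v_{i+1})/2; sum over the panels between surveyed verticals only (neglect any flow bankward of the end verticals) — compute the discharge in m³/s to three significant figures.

11.7 m³/s

Panel 1-2: Δb = 11.4 m, d̄ = (0.00+1.94)/2 = 0.97, v̄ = (0.00+0.90)/2 = 0.45 → q = 11.4×0.97×0.45 = 4.976 m³/s
Panel 2-3: Δb = 1.6 m, d̄ = (1.94+1.80)/2 = 1.87, v̄ = (0.90+1.08)/2 = 0.99 → q = 1.6×1.87×0.99 = 2.962 m³/s
Panel 3-4: Δb = 7.7 m, d̄ = (1.80+0.00)/2 = 0.9, v̄ = (1.08+0.00)/2 = 0.54 → q = 7.7×0.9×0.54 = 3.742 m³/s
Q = Σ q = 11.68 m³/s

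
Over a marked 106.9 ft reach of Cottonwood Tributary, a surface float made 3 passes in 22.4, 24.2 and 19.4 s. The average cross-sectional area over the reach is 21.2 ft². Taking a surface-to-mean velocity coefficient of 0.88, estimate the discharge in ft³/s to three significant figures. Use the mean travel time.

t̄ = (22.4 + 24.2 + 19.4) / 3 = 22 s
v_surface = L / t̄ = 106.9 / 22 = 4.859 ft/s
v_mean = 0.88 × 4.859 = 4.276 ft/s
Q = A × v_mean = 21.2 × 4.276 = 90.65 ft³/s

90.7 ft³/s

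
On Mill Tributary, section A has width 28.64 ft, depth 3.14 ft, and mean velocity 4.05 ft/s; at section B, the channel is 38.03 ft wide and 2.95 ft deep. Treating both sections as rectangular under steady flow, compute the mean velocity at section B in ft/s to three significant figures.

Q = A₁V₁ = (28.64×3.14) × 4.05 = 364.2 ft³/s
A₂ = 38.03 × 2.95 = 112.2 ft²
V₂ = Q/A₂ = 364.2/112.2 = 3.246 ft/s

3.25 ft/s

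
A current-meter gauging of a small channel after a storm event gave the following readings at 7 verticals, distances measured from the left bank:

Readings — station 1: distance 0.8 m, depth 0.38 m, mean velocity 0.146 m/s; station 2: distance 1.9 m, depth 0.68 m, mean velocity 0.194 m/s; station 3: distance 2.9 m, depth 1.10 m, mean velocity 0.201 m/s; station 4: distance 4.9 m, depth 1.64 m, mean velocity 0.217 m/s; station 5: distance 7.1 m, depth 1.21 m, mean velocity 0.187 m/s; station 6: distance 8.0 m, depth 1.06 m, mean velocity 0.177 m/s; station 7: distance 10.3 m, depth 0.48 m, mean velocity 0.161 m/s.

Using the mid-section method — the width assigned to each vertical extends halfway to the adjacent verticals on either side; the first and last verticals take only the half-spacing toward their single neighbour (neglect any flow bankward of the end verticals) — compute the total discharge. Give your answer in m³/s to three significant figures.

w_1 = (1.9 − 0.8)/2 = 0.55 m; q_1 = 0.146 × 0.38 × 0.55 = 0.03051 m³/s
w_2 = (2.9 − 0.8)/2 = 1.05 m; q_2 = 0.194 × 0.68 × 1.05 = 0.1385 m³/s
w_3 = (4.9 − 1.9)/2 = 1.5 m; q_3 = 0.201 × 1.10 × 1.5 = 0.3317 m³/s
w_4 = (7.1 − 2.9)/2 = 2.1 m; q_4 = 0.217 × 1.64 × 2.1 = 0.7473 m³/s
w_5 = (8.0 − 4.9)/2 = 1.55 m; q_5 = 0.187 × 1.21 × 1.55 = 0.3507 m³/s
w_6 = (10.3 − 7.1)/2 = 1.6 m; q_6 = 0.177 × 1.06 × 1.6 = 0.3002 m³/s
w_7 = (10.3 − 8.0)/2 = 1.15 m; q_7 = 0.161 × 0.48 × 1.15 = 0.08887 m³/s
Q = Σ qᵢ = 1.988 m³/s

1.99 m³/s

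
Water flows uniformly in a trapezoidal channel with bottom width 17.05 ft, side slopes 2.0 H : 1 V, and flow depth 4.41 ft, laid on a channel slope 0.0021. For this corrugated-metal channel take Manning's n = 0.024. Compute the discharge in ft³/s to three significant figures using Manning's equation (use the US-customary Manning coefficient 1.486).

689 ft³/s

A = (b + z·y)·y = (17.05 + 2.0×4.41)×4.41 = 114.1 ft²
P = b + 2y√(1+z²) = 17.05 + 2×4.41×√(1+2.0²) = 36.77 ft
R = A/P = 114.1/36.77 = 3.103 ft
Q = (1.486/n)·A·R^(2/3)·S^(1/2) = (1.486/0.024) × 114.1 × 3.103^(2/3) × 0.0021^(1/2) = 688.6 ft³/s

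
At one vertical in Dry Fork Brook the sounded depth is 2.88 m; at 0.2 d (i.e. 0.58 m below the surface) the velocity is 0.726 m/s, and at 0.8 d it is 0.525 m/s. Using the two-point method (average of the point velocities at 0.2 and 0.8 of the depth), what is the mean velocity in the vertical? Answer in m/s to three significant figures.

0.626 m/s

v̄ = (0.726 + 0.525) / 2 = 0.6255 m/s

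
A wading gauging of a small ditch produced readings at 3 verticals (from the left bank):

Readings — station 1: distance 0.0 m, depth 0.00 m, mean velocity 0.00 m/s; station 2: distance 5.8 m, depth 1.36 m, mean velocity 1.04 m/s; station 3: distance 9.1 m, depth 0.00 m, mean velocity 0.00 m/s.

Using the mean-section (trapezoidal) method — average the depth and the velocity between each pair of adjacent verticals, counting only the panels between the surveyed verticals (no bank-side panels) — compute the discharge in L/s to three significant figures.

3220 L/s

Panel 1-2: Δb = 5.8 m, d̄ = (0.00+1.36)/2 = 0.68, v̄ = (0.00+1.04)/2 = 0.52 → q = 5.8×0.68×0.52 = 2.051 m³/s
Panel 2-3: Δb = 3.3 m, d̄ = (1.36+0.00)/2 = 0.68, v̄ = (1.04+0.00)/2 = 0.52 → q = 3.3×0.68×0.52 = 1.167 m³/s
Q = Σ q = 3.218 m³/s
= 3.218 × 1000 = 3218 L/s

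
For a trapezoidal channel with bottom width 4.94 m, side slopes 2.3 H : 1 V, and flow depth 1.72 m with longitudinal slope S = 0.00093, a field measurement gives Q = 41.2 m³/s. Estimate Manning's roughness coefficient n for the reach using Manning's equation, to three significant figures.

A = (b + z·y)·y = (4.94 + 2.3×1.72)×1.72 = 15.30 m²
P = b + 2y√(1+z²) = 4.94 + 2×1.72×√(1+2.3²) = 13.57 m
R = A/P = 15.30/13.57 = 1.128 m
n = (1/Q)·A·R^(2/3)·S^(1/2) = (1/41.2) × 15.30 × 1.083 × 0.03050 = 0.01227

0.0123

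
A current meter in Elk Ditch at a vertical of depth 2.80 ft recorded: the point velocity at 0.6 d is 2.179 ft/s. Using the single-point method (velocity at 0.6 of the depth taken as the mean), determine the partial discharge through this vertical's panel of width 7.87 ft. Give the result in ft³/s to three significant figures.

48.0 ft³/s

v̄ = v₀.₆ = 2.179 ft/s
q = v̄ × d × w = 2.179 × 2.80 × 7.87 = 48.02 ft³/s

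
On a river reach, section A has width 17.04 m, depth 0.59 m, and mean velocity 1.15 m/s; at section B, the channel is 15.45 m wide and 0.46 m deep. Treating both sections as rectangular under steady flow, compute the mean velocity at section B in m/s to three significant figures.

Q = A₁V₁ = (17.04×0.59) × 1.15 = 11.56 m³/s
A₂ = 15.45 × 0.46 = 7.107 m²
V₂ = Q/A₂ = 11.56/7.107 = 1.627 m/s

1.63 m/s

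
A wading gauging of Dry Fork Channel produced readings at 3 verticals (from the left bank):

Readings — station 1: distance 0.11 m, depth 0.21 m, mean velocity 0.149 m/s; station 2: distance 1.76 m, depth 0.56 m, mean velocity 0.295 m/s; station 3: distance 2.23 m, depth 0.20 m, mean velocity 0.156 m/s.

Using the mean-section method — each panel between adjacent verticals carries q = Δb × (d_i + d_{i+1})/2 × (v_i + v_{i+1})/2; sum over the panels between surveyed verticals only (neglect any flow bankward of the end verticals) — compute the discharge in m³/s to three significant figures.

0.181 m³/s

Panel 1-2: Δb = 1.65 m, d̄ = (0.21+0.56)/2 = 0.385, v̄ = (0.149+0.295)/2 = 0.222 → q = 1.65×0.385×0.222 = 0.1410 m³/s
Panel 2-3: Δb = 0.47 m, d̄ = (0.56+0.20)/2 = 0.38, v̄ = (0.295+0.156)/2 = 0.2255 → q = 0.47×0.38×0.2255 = 0.04027 m³/s
Q = Σ q = 0.1813 m³/s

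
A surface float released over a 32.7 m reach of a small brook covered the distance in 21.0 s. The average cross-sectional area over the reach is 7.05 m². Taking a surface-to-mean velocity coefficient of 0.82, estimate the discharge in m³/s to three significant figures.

v_surface = L / t̄ = 32.7 / 21 = 1.557 m/s
v_mean = 0.82 × 1.557 = 1.277 m/s
Q = A × v_mean = 7.05 × 1.277 = 9.002 m³/s

9.00 m³/s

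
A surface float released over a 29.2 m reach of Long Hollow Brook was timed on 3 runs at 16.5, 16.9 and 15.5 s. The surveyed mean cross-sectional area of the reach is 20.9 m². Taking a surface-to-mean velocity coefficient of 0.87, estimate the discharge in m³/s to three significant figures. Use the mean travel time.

t̄ = (16.5 + 16.9 + 15.5) / 3 = 16.3 s
v_surface = L / t̄ = 29.2 / 16.3 = 1.791 m/s
v_mean = 0.87 × 1.791 = 1.559 m/s
Q = A × v_mean = 20.9 × 1.559 = 32.57 m³/s

32.6 m³/s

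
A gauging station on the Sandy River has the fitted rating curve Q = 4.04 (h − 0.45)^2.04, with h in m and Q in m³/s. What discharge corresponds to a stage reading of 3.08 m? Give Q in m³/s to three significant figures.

Q = 4.04 × (3.08 − 0.45)^2.04 = 4.04 × 2.63^2.04 = 29.05 m³/s

29.0 m³/s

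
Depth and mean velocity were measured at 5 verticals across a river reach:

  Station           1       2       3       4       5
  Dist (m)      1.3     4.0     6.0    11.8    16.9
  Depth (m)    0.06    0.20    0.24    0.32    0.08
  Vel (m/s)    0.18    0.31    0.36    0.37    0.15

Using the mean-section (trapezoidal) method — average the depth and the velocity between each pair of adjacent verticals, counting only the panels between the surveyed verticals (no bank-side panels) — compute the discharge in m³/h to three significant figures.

3930 m³/h

Panel 1-2: Δb = 2.7 m, d̄ = (0.06+0.20)/2 = 0.13, v̄ = (0.18+0.31)/2 = 0.245 → q = 2.7×0.13×0.245 = 0.08600 m³/s
Panel 2-3: Δb = 2 m, d̄ = (0.20+0.24)/2 = 0.22, v̄ = (0.31+0.36)/2 = 0.335 → q = 2×0.22×0.335 = 0.1474 m³/s
Panel 3-4: Δb = 5.8 m, d̄ = (0.24+0.32)/2 = 0.28, v̄ = (0.36+0.37)/2 = 0.365 → q = 5.8×0.28×0.365 = 0.5928 m³/s
Panel 4-5: Δb = 5.1 m, d̄ = (0.32+0.08)/2 = 0.2, v̄ = (0.37+0.15)/2 = 0.26 → q = 5.1×0.2×0.26 = 0.2652 m³/s
Q = Σ q = 1.091 m³/s
= 1.091 × 3600 = 3929 m³/h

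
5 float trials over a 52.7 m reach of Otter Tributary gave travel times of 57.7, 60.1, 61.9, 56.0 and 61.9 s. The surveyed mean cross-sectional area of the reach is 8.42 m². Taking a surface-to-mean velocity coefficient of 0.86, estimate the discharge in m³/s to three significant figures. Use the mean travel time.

6.41 m³/s

t̄ = (57.7 + 60.1 + 61.9 + 56.0 + 61.9) / 5 = 59.52 s
v_surface = L / t̄ = 52.7 / 59.52 = 0.8854 m/s
v_mean = 0.86 × 0.8854 = 0.7615 m/s
Q = A × v_mean = 8.42 × 0.7615 = 6.411 m³/s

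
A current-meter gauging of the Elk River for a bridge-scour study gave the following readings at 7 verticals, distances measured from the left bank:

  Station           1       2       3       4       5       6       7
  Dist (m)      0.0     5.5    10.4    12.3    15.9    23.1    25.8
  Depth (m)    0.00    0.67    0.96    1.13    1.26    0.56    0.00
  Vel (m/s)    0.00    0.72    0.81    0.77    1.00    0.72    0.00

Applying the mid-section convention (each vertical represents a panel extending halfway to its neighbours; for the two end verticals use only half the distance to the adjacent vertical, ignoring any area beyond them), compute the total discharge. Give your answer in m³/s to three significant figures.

w_2 = (10.4 − 0.0)/2 = 5.2 m; q_2 = 0.72 × 0.67 × 5.2 = 2.508 m³/s
w_3 = (12.3 − 5.5)/2 = 3.4 m; q_3 = 0.81 × 0.96 × 3.4 = 2.644 m³/s
w_4 = (15.9 − 10.4)/2 = 2.75 m; q_4 = 0.77 × 1.13 × 2.75 = 2.393 m³/s
w_5 = (23.1 − 12.3)/2 = 5.4 m; q_5 = 1.00 × 1.26 × 5.4 = 6.804 m³/s
w_6 = (25.8 − 15.9)/2 = 4.95 m; q_6 = 0.72 × 0.56 × 4.95 = 1.996 m³/s
Stations 1, 7 contribute zero (depth or velocity is 0).
Q = Σ qᵢ = 16.34 m³/s

16.3 m³/s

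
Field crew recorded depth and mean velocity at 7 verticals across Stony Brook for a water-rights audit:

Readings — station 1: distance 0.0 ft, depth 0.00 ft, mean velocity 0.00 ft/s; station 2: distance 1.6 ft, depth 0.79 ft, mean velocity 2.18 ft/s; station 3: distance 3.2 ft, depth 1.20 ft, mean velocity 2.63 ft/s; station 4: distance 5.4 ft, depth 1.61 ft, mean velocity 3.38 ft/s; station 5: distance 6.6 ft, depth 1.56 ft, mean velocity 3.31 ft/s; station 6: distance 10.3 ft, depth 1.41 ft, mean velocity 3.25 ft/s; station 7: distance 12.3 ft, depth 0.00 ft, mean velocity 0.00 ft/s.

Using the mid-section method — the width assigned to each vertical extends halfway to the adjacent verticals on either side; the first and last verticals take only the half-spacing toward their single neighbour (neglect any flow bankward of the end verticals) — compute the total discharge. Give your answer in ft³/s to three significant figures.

w_2 = (3.2 − 0.0)/2 = 1.6 ft; q_2 = 2.18 × 0.79 × 1.6 = 2.756 ft³/s
w_3 = (5.4 − 1.6)/2 = 1.9 ft; q_3 = 2.63 × 1.20 × 1.9 = 5.996 ft³/s
w_4 = (6.6 − 3.2)/2 = 1.7 ft; q_4 = 3.38 × 1.61 × 1.7 = 9.251 ft³/s
w_5 = (10.3 − 5.4)/2 = 2.45 ft; q_5 = 3.31 × 1.56 × 2.45 = 12.65 ft³/s
w_6 = (12.3 − 6.6)/2 = 2.85 ft; q_6 = 3.25 × 1.41 × 2.85 = 13.06 ft³/s
Stations 1, 7 contribute zero (depth or velocity is 0).
Q = Σ qᵢ = 43.71 ft³/s

43.7 ft³/s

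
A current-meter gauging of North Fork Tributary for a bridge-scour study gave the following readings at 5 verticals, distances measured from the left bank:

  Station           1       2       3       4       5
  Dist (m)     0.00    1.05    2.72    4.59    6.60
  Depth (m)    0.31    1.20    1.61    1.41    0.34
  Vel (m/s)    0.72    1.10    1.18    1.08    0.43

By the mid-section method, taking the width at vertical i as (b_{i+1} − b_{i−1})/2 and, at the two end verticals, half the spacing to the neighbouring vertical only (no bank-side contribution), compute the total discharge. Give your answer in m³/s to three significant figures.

w_1 = (1.05 − 0.00)/2 = 0.525 m; q_1 = 0.72 × 0.31 × 0.525 = 0.1172 m³/s
w_2 = (2.72 − 0.00)/2 = 1.36 m; q_2 = 1.10 × 1.20 × 1.36 = 1.795 m³/s
w_3 = (4.59 − 1.05)/2 = 1.77 m; q_3 = 1.18 × 1.61 × 1.77 = 3.363 m³/s
w_4 = (6.60 − 2.72)/2 = 1.94 m; q_4 = 1.08 × 1.41 × 1.94 = 2.954 m³/s
w_5 = (6.60 − 4.59)/2 = 1.005 m; q_5 = 0.43 × 0.34 × 1.005 = 0.1469 m³/s
Q = Σ qᵢ = 8.376 m³/s

8.38 m³/s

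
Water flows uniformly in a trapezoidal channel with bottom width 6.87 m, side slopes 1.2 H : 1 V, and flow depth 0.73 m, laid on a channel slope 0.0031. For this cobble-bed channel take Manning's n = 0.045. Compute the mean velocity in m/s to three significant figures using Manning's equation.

A = (b + z·y)·y = (6.87 + 1.2×0.73)×0.73 = 5.655 m²
P = b + 2y√(1+z²) = 6.87 + 2×0.73×√(1+1.2²) = 9.151 m
R = A/P = 5.655/9.151 = 0.6179 m
Q = (1/n)·A·R^(2/3)·S^(1/2) = (1/0.045) × 5.655 × 0.6179^(2/3) × 0.0031^(1/2) = 5.076 m³/s
V = Q/A = 5.076/5.655 = 0.8976 m/s

0.898 m/s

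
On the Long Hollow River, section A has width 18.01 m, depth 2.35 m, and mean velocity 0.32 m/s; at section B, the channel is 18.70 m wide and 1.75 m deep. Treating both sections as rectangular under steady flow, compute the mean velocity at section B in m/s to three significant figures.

Q = A₁V₁ = (18.01×2.35) × 0.32 = 13.54 m³/s
A₂ = 18.70 × 1.75 = 32.73 m²
V₂ = Q/A₂ = 13.54/32.73 = 0.4139 m/s

0.414 m/s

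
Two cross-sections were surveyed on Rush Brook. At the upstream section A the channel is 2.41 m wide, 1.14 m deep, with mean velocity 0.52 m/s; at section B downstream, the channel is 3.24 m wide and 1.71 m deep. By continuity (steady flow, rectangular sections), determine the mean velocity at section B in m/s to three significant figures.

0.258 m/s

Q = A₁V₁ = (2.41×1.14) × 0.52 = 1.429 m³/s
A₂ = 3.24 × 1.71 = 5.540 m²
V₂ = Q/A₂ = 1.429/5.540 = 0.2579 m/s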